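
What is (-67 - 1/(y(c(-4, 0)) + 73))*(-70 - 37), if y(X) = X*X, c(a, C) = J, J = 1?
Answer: 530613/74 ≈ 7170.4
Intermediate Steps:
c(a, C) = 1
y(X) = X²
(-67 - 1/(y(c(-4, 0)) + 73))*(-70 - 37) = (-67 - 1/(1² + 73))*(-70 - 37) = (-67 - 1/(1 + 73))*(-107) = (-67 - 1/74)*(-107) = -4959/74*(-107) = 530613/74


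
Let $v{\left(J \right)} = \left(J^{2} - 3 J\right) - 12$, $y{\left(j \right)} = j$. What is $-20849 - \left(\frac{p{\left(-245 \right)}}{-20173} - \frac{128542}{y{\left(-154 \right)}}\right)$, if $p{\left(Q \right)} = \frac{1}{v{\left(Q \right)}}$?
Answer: $- \frac{2046097637572099}{94361144108} \approx -21684.0$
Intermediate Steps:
$v{\left(J \right)} = -12 + J^{2} - 3 J$
$p{\left(Q \right)} = \frac{1}{-12 + Q^{2} - 3 Q}$
$-20849 - \left(\frac{p{\left(-245 \right)}}{-20173} - \frac{128542}{y{\left(-154 \right)}}\right) = -20849 - \left(\frac{1}{\left(-12 + \left(-245\right)^{2} - -735\right) \left(-20173\right)} - \frac{128542}{-154}\right) = -20849 - \left(\frac{1}{-12 + 60025 + 735} \left(- \frac{1}{20173}\right) - - \frac{64271}{77}\right) = -20849 - \left(\frac{1}{60748} \left(- \frac{1}{20173}\right) + \frac{64271}{77}\right) = -20849 - \left(- \frac{1}{1225469404} + \frac{64271}{77}\right) = -20849 - \frac{78762144064407}{94361144108} = - \frac{2046097637572099}{94361144108}$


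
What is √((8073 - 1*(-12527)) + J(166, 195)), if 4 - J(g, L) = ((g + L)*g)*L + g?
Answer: 2*I*√2916283 ≈ 3415.4*I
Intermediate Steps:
J(g, L) = 4 - g - L*g*(L + g) (J(g, L) = 4 - (((g + L)*g)*L + g) = 4 - (((L + g)*g)*L + g) = 4 - ((g*(L + g))*L + g) = 4 - (L*g*(L + g) + g) = 4 - (g + L*g*(L + g)) = 4 + (-g - L*g*(L + g)) = 4 - g - L*g*(L + g))
√((8073 - 1*(-12527)) + J(166, 195)) = √((8073 - 1*(-12527)) + (4 - 1*166 - 1*195*166² - 1*166*195²)) = √((8073 + 12527) + (4 - 166 - 1*195*27556 - 1*166*38025)) = √(20600 + (4 - 166 - 5373420 - 6312150)) = √(20600 - 11685732) = √(-11665132) = 2*I*√2916283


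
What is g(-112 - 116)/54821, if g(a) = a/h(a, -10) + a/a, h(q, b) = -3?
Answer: 77/54821 ≈ 0.0014046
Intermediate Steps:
g(a) = 1 - a/3 (g(a) = a/(-3) + a/a = a*(-⅓) + 1 = -a/3 + 1 = 1 - a/3)
g(-112 - 116)/54821 = (1 - (-112 - 116)/3)/54821 = (1 - ⅓*(-228))*(1/54821) = (1 + 76)*(1/54821) = 77*(1/54821) = 77/54821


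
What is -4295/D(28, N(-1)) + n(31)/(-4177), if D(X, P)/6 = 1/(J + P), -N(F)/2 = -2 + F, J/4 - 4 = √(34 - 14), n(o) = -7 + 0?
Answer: -197342344/12531 - 17180*√5/3 ≈ -28554.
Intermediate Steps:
n(o) = -7
J = 16 + 8*√5 (J = 16 + 4*√(34 - 14) = 16 + 4*√20 = 16 + 4*(2*√5) = 16 + 8*√5 ≈ 33.889)
N(F) = 4 - 2*F (N(F) = -2*(-2 + F) = 4 - 2*F)
D(X, P) = 6/(16 + P + 8*√5) (D(X, P) = 6/((16 + 8*√5) + P) = 6/(16 + P + 8*√5))
-4295/D(28, N(-1)) + n(31)/(-4177) = -(47245/3 + 17180*√5/3) - 7/(-4177) = -(47245/3 + 17180*√5/3) - 7*(-1/4177) = -(47245/3 + 17180*√5/3) + 7/4177 = -4295*(11/3 + 4*√5/3) + 7/4177 = (-47245/3 - 17180*√5/3) + 7/4177 = -197342344/12531 - 17180*√5/3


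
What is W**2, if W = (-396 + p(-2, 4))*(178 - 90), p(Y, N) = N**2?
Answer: 1118233600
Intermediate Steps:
W = -33440 (W = (-396 + 4**2)*(178 - 90) = (-396 + 16)*88 = -380*88 = -33440)
W**2 = (-33440)**2 = 1118233600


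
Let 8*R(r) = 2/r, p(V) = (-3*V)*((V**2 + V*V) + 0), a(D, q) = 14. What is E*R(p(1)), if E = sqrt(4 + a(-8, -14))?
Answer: -sqrt(2)/8 ≈ -0.17678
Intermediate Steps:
p(V) = -6*V**3 (p(V) = (-3*V)*((V**2 + V**2) + 0) = (-3*V)*(2*V**2 + 0) = (-3*V)*(2*V**2) = -6*V**3)
R(r) = 1/(4*r) (R(r) = (2/r)/8 = 1/(4*r))
E = 3*sqrt(2) (E = sqrt(4 + 14) = sqrt(18) = 3*sqrt(2) ≈ 4.2426)
E*R(p(1)) = (3*sqrt(2))*(1/(4*((-6*1**3)))) = (3*sqrt(2))*(1/(4*((-6*1)))) = (3*sqrt(2))*((1/4)/(-6)) = (3*sqrt(2))*((1/4)*(-1/6)) = (3*sqrt(2))*(-1/24) = -sqrt(2)/8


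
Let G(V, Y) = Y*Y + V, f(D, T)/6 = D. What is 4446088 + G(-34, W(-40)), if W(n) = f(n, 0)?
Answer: 4503654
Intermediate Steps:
f(D, T) = 6*D
W(n) = 6*n
G(V, Y) = V + Y² (G(V, Y) = Y² + V = V + Y²)
4446088 + G(-34, W(-40)) = 4446088 + (-34 + (6*(-40))²) = 4446088 + (-34 + (-240)²) = 4446088 + (-34 + 57600) = 4446088 + 57566 = 4503654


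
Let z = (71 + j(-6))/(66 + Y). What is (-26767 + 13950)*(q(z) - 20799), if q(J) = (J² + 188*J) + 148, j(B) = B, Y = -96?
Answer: 9714401627/36 ≈ 2.6984e+8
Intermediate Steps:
z = -13/6 (z = (71 - 6)/(66 - 96) = 65/(-30) = 65*(-1/30) = -13/6 ≈ -2.1667)
q(J) = 148 + J² + 188*J
(-26767 + 13950)*(q(z) - 20799) = (-26767 + 13950)*((148 + (-13/6)² + 188*(-13/6)) - 20799) = -12817*((148 + 169/36 - 1222/3) - 20799) = -12817*(-9167/36 - 20799) = -12817*(-757931/36) = 9714401627/36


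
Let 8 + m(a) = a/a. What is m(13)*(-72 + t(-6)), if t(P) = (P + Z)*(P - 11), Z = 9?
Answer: 861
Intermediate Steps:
m(a) = -7 (m(a) = -8 + a/a = -8 + 1 = -7)
t(P) = (-11 + P)*(9 + P) (t(P) = (P + 9)*(P - 11) = (9 + P)*(-11 + P) = (-11 + P)*(9 + P))
m(13)*(-72 + t(-6)) = -7*(-72 + (-99 + (-6)² - 2*(-6))) = -7*(-72 + (-99 + 36 + 12)) = -7*(-72 - 51) = -7*(-123) = 861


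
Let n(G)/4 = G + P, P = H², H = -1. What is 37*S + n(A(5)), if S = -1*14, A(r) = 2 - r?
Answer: -526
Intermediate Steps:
S = -14
P = 1 (P = (-1)² = 1)
n(G) = 4 + 4*G (n(G) = 4*(G + 1) = 4*(1 + G) = 4 + 4*G)
37*S + n(A(5)) = 37*(-14) + (4 + 4*(2 - 1*5)) = -518 + (4 + 4*(2 - 5)) = -518 + (4 + 4*(-3)) = -518 + (4 - 12) = -518 - 8 = -526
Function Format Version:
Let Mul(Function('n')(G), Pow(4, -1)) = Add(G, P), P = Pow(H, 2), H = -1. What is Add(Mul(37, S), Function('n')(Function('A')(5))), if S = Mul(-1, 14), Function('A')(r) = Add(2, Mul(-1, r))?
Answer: -526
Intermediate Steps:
S = -14
P = 1 (P = Pow(-1, 2) = 1)
Function('n')(G) = Add(4, Mul(4, G)) (Function('n')(G) = Mul(4, Add(G, 1)) = Mul(4, Add(1, G)) = Add(4, Mul(4, G)))
Add(Mul(37, S), Function('n')(Function('A')(5))) = Add(Mul(37, -14), Add(4, Mul(4, Add(2, Mul(-1, 5))))) = Add(-518, Add(4, Mul(4, Add(2, -5)))) = Add(-518, Add(4, Mul(4, -3))) = Add(-518, Add(4, -12)) = Add(-518, -8) = -526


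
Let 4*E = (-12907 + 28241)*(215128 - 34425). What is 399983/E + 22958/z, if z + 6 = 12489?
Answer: 31817144802736/17294571114183 ≈ 1.8397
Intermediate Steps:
z = 12483 (z = -6 + 12489 = 12483)
E = 1385449901/2 (E = ((-12907 + 28241)*(215128 - 34425))/4 = (15334*180703)/4 = (¼)*2770899802 = 1385449901/2 ≈ 6.9272e+8)
399983/E + 22958/z = 399983/(1385449901/2) + 22958/12483 = 399983*(2/1385449901) + 22958*(1/12483) = 799966/1385449901 + 22958/12483 = 31817144802736/17294571114183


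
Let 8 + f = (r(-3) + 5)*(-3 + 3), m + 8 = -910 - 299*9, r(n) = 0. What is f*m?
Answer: 28872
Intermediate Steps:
m = -3609 (m = -8 + (-910 - 299*9) = -8 + (-910 - 1*2691) = -8 + (-910 - 2691) = -8 - 3601 = -3609)
f = -8 (f = -8 + (0 + 5)*(-3 + 3) = -8 + 5*0 = -8 + 0 = -8)
f*m = -8*(-3609) = 28872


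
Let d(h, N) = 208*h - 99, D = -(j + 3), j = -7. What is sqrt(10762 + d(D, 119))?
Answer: 11*sqrt(95) ≈ 107.21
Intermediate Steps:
D = 4 (D = -(-7 + 3) = -1*(-4) = 4)
d(h, N) = -99 + 208*h
sqrt(10762 + d(D, 119)) = sqrt(10762 + (-99 + 208*4)) = sqrt(10762 + (-99 + 832)) = sqrt(10762 + 733) = sqrt(11495) = 11*sqrt(95)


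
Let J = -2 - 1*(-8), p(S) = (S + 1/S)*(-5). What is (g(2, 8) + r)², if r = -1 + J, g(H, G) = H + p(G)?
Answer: 72361/64 ≈ 1130.6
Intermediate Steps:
p(S) = -5*S - 5/S
J = 6 (J = -2 + 8 = 6)
g(H, G) = H - 5*G - 5/G (g(H, G) = H + (-5*G - 5/G) = H - 5*G - 5/G)
r = 5 (r = -1 + 6 = 5)
(g(2, 8) + r)² = ((2 - 5*8 - 5/8) + 5)² = ((2 - 40 - 5*⅛) + 5)² = ((2 - 40 - 5/8) + 5)² = (-309/8 + 5)² = (-269/8)² = 72361/64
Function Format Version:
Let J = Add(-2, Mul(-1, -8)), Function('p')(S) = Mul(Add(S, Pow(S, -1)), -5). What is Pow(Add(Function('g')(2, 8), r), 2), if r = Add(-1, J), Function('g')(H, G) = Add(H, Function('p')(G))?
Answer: Rational(72361, 64) ≈ 1130.6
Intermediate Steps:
Function('p')(S) = Add(Mul(-5, S), Mul(-5, Pow(S, -1)))
J = 6 (J = Add(-2, 8) = 6)
Function('g')(H, G) = Add(H, Mul(-5, G), Mul(-5, Pow(G, -1))) (Function('g')(H, G) = Add(H, Add(Mul(-5, G), Mul(-5, Pow(G, -1)))) = Add(H, Mul(-5, G), Mul(-5, Pow(G, -1))))
r = 5 (r = Add(-1, 6) = 5)
Pow(Add(Function('g')(2, 8), r), 2) = Pow(Add(Add(2, Mul(-5, 8), Mul(-5, Pow(8, -1))), 5), 2) = Pow(Add(Add(2, -40, Mul(-5, Rational(1, 8))), 5), 2) = Pow(Add(Add(2, -40, Rational(-5, 8)), 5), 2) = Pow(Add(Rational(-309, 8), 5), 2) = Pow(Rational(-269, 8), 2) = Rational(72361, 64)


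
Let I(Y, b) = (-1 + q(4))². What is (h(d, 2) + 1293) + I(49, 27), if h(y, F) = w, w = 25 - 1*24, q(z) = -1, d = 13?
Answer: 1298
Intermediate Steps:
w = 1 (w = 25 - 24 = 1)
h(y, F) = 1
I(Y, b) = 4 (I(Y, b) = (-1 - 1)² = (-2)² = 4)
(h(d, 2) + 1293) + I(49, 27) = (1 + 1293) + 4 = 1294 + 4 = 1298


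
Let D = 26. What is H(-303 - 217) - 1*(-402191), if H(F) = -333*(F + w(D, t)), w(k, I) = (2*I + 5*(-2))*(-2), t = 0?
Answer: 568691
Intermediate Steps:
w(k, I) = 20 - 4*I (w(k, I) = (2*I - 10)*(-2) = (-10 + 2*I)*(-2) = 20 - 4*I)
H(F) = -6660 - 333*F (H(F) = -333*(F + (20 - 4*0)) = -333*(F + (20 + 0)) = -333*(F + 20) = -333*(20 + F) = -6660 - 333*F)
H(-303 - 217) - 1*(-402191) = (-6660 - 333*(-303 - 217)) - 1*(-402191) = (-6660 - 333*(-520)) + 402191 = (-6660 + 173160) + 402191 = 166500 + 402191 = 568691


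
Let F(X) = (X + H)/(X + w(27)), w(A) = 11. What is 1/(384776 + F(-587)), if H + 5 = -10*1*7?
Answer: 288/110815819 ≈ 2.5989e-6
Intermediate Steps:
H = -75 (H = -5 - 10*1*7 = -5 - 10*7 = -5 - 70 = -75)
F(X) = (-75 + X)/(11 + X) (F(X) = (X - 75)/(X + 11) = (-75 + X)/(11 + X))
1/(384776 + F(-587)) = 1/(384776 + (-75 - 587)/(11 - 587)) = 1/(384776 - 662/(-576)) = 1/(384776 - 1/576*(-662)) = 1/(384776 + 331/288) = 1/(110815819/288) = 288/110815819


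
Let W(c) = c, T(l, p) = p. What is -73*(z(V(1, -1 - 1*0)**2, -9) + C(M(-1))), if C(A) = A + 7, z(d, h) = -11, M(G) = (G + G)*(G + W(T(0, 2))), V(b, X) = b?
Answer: 438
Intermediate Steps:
M(G) = 2*G*(2 + G) (M(G) = (G + G)*(G + 2) = (2*G)*(2 + G) = 2*G*(2 + G))
C(A) = 7 + A
-73*(z(V(1, -1 - 1*0)**2, -9) + C(M(-1))) = -73*(-11 + (7 + 2*(-1)*(2 - 1))) = -73*(-11 + (7 + 2*(-1)*1)) = -73*(-11 + (7 - 2)) = -73*(-11 + 5) = -73*(-6) = 438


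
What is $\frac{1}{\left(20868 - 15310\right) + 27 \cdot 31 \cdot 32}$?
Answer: $\frac{1}{32342} \approx 3.092 \cdot 10^{-5}$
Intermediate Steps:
$\frac{1}{\left(20868 - 15310\right) + 27 \cdot 31 \cdot 32} = \frac{1}{5558 + 837 \cdot 32} = \frac{1}{5558 + 26784} = \frac{1}{32342}$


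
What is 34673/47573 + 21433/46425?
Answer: 2629326134/2208576525 ≈ 1.1905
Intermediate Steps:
34673/47573 + 21433/46425 = 2629326134/2208576525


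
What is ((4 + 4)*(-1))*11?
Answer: -88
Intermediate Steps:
((4 + 4)*(-1))*11 = (8*(-1))*11 = -8*11 = -88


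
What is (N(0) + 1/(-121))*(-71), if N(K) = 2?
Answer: -17111/121 ≈ -141.41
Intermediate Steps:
(N(0) + 1/(-121))*(-71) = (2 + 1/(-121))*(-71) = (2 - 1/121)*(-71) = (241/121)*(-71) = -17111/121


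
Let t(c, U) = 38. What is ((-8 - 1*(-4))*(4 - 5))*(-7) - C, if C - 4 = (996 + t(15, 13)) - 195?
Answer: -871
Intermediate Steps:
C = 843 (C = 4 + ((996 + 38) - 195) = 4 + (1034 - 195) = 4 + 839 = 843)
((-8 - 1*(-4))*(4 - 5))*(-7) - C = ((-8 - 1*(-4))*(4 - 5))*(-7) - 1*843 = ((-8 + 4)*(-1))*(-7) - 843 = -4*(-1)*(-7) - 843 = 4*(-7) - 843 = -28 - 843 = -871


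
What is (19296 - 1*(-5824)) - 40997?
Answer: -15877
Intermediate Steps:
(19296 - 1*(-5824)) - 40997 = (19296 + 5824) - 40997 = 25120 - 40997 = -15877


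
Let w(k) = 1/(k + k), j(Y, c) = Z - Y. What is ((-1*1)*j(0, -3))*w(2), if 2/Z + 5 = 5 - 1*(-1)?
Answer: -1/2 ≈ -0.50000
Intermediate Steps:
Z = 2 (Z = 2/(-5 + (5 - 1*(-1))) = 2/(-5 + (5 + 1)) = 2/(-5 + 6) = 2/1 = 2*1 = 2)
j(Y, c) = 2 - Y
w(k) = 1/(2*k)
((-1*1)*j(0, -3))*w(2) = ((-1*1)*(2 - 1*0))*((1/2)/2) = (-(2 + 0))*((1/2)*(1/2)) = -1*2*(1/4) = -2*1/4 = -1/2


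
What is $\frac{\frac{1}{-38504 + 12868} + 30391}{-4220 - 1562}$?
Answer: $- \frac{15900075}{3025048} \approx -5.2561$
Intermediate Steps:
$\frac{\frac{1}{-38504 + 12868} + 30391}{-4220 - 1562} = \frac{\frac{1}{-25636} + 30391}{-5782} = \left(- \frac{1}{25636} + 30391\right) \left(- \frac{1}{5782}\right) = \frac{779103675}{25636} \left(- \frac{1}{5782}\right) = - \frac{15900075}{3025048}$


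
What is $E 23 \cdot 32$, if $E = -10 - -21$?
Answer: $8096$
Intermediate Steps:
$E = 11$ ($E = -10 + 21 = 11$)
$E 23 \cdot 32 = 11 \cdot 23 \cdot 32 = 253 \cdot 32 = 8096$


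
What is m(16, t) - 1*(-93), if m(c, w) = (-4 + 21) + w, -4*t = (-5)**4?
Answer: -185/4 ≈ -46.250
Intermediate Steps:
t = -625/4 (t = -1/4*(-5)**4 = -1/4*625 = -625/4 ≈ -156.25)
m(c, w) = 17 + w
m(16, t) - 1*(-93) = (17 - 625/4) - 1*(-93) = -557/4 + 93 = -185/4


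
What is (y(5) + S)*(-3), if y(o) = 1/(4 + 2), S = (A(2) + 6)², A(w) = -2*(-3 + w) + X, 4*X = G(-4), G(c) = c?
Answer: -295/2 ≈ -147.50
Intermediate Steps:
X = -1 (X = (¼)*(-4) = -1)
A(w) = 5 - 2*w (A(w) = -2*(-3 + w) - 1 = (6 - 2*w) - 1 = 5 - 2*w)
S = 49 (S = ((5 - 2*2) + 6)² = ((5 - 4) + 6)² = (1 + 6)² = 7² = 49)
y(o) = ⅙ (y(o) = 1/6 = ⅙)
(y(5) + S)*(-3) = (⅙ + 49)*(-3) = (295/6)*(-3) = -295/2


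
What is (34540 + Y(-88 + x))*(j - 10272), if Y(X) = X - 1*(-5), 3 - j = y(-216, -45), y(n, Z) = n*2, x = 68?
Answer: -339622425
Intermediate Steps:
y(n, Z) = 2*n
j = 435 (j = 3 - 2*(-216) = 3 - 1*(-432) = 3 + 432 = 435)
Y(X) = 5 + X (Y(X) = X + 5 = 5 + X)
(34540 + Y(-88 + x))*(j - 10272) = (34540 + (5 + (-88 + 68)))*(435 - 10272) = (34540 + (5 - 20))*(-9837) = (34540 - 15)*(-9837) = 34525*(-9837) = -339622425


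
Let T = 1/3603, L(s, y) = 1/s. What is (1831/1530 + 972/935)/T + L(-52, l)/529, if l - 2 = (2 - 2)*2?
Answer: 621708814093/77159940 ≈ 8057.4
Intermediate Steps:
l = 2 (l = 2 + (2 - 2)*2 = 2 + 0*2 = 2 + 0 = 2)
T = 1/3603 ≈ 0.00027755
(1831/1530 + 972/935)/T + L(-52, l)/529 = (1831/1530 + 972/935)/(1/3603) + 1/(-52*529) = (1831*(1/1530) + 972*(1/935))*3603 - 1/52*1/529 = (1831/1530 + 972/935)*3603 - 1/27508 = (37637/16830)*3603 - 1/27508 = 45202037/5610 - 1/27508 = 621708814093/77159940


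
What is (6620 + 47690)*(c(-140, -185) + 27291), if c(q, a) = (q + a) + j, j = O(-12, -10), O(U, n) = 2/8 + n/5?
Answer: 2928856835/2 ≈ 1.4644e+9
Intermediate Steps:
O(U, n) = 1/4 + n/5 (O(U, n) = 2*(1/8) + n*(1/5) = 1/4 + n/5)
j = -7/4 (j = 1/4 + (1/5)*(-10) = 1/4 - 2 = -7/4 ≈ -1.7500)
c(q, a) = -7/4 + a + q (c(q, a) = (q + a) - 7/4 = (a + q) - 7/4 = -7/4 + a + q)
(6620 + 47690)*(c(-140, -185) + 27291) = (6620 + 47690)*((-7/4 - 185 - 140) + 27291) = 54310*(-1307/4 + 27291) = 54310*(107857/4) = 2928856835/2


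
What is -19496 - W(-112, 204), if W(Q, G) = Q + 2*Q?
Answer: -19160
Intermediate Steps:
W(Q, G) = 3*Q
-19496 - W(-112, 204) = -19496 - 3*(-112) = -19496 - 1*(-336) = -19496 + 336 = -19160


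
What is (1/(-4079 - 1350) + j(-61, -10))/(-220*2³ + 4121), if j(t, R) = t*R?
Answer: 3311689/12817869 ≈ 0.25837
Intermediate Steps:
j(t, R) = R*t
(1/(-4079 - 1350) + j(-61, -10))/(-220*2³ + 4121) = (1/(-4079 - 1350) - 10*(-61))/(-220*2³ + 4121) = (1/(-5429) + 610)/(-220*8 + 4121) = (-1/5429 + 610)/(-1760 + 4121) = (3311689/5429)/2361 = (3311689/5429)*(1/2361) = 3311689/12817869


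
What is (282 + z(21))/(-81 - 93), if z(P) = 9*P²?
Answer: -1417/58 ≈ -24.431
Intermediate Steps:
(282 + z(21))/(-81 - 93) = (282 + 9*21²)/(-81 - 93) = (282 + 9*441)/(-174) = (282 + 3969)*(-1/174) = 4251*(-1/174) = -1417/58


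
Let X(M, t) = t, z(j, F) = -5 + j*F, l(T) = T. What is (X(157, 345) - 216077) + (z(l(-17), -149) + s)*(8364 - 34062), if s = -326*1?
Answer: -56802728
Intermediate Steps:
z(j, F) = -5 + F*j
s = -326
(X(157, 345) - 216077) + (z(l(-17), -149) + s)*(8364 - 34062) = (345 - 216077) + ((-5 - 149*(-17)) - 326)*(8364 - 34062) = -215732 + ((-5 + 2533) - 326)*(-25698) = -215732 + (2528 - 326)*(-25698) = -215732 + 2202*(-25698) = -215732 - 56586996 = -56802728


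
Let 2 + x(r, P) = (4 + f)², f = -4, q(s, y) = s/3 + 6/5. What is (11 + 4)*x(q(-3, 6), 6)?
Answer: -30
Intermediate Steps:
q(s, y) = 6/5 + s/3 (q(s, y) = s*(⅓) + 6*(⅕) = s/3 + 6/5 = 6/5 + s/3)
x(r, P) = -2 (x(r, P) = -2 + (4 - 4)² = -2 + 0² = -2 + 0 = -2)
(11 + 4)*x(q(-3, 6), 6) = (11 + 4)*(-2) = 15*(-2) = -30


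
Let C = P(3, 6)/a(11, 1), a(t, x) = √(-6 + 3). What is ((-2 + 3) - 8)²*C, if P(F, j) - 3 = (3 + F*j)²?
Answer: -7252*I*√3 ≈ -12561.0*I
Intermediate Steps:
P(F, j) = 3 + (3 + F*j)²
a(t, x) = I*√3 (a(t, x) = √(-3) = I*√3)
C = -148*I*√3 (C = (3 + (3 + 3*6)²)/((I*√3)) = (3 + (3 + 18)²)*(-I*√3/3) = (3 + 21²)*(-I*√3/3) = (3 + 441)*(-I*√3/3) = 444*(-I*√3/3) = -148*I*√3 ≈ -256.34*I)
((-2 + 3) - 8)²*C = ((-2 + 3) - 8)²*(-148*I*√3) = (1 - 8)²*(-148*I*√3) = (-7)²*(-148*I*√3) = 49*(-148*I*√3) = -7252*I*√3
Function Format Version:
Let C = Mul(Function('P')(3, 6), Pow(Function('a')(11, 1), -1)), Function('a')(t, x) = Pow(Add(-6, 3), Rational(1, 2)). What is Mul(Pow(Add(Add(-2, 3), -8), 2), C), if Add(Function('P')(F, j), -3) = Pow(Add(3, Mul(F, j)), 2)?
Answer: Mul(-7252, I, Pow(3, Rational(1, 2))) ≈ Mul(-12561., I)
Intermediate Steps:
Function('P')(F, j) = Add(3, Pow(Add(3, Mul(F, j)), 2))
Function('a')(t, x) = Mul(I, Pow(3, Rational(1, 2))) (Function('a')(t, x) = Pow(-3, Rational(1, 2)) = Mul(I, Pow(3, Rational(1, 2))))
C = Mul(-148, I, Pow(3, Rational(1, 2))) (C = Mul(Add(3, Pow(Add(3, Mul(3, 6)), 2)), Pow(Mul(I, Pow(3, Rational(1, 2))), -1)) = Mul(Add(3, Pow(Add(3, 18), 2)), Mul(Rational(-1, 3), I, Pow(3, Rational(1, 2)))) = Mul(Add(3, Pow(21, 2)), Mul(Rational(-1, 3), I, Pow(3, Rational(1, 2)))) = Mul(Add(3, 441), Mul(Rational(-1, 3), I, Pow(3, Rational(1, 2)))) = Mul(444, Mul(Rational(-1, 3), I, Pow(3, Rational(1, 2)))) = Mul(-148, I, Pow(3, Rational(1, 2))) ≈ Mul(-256.34, I))
Mul(Pow(Add(Add(-2, 3), -8), 2), C) = Mul(Pow(Add(Add(-2, 3), -8), 2), Mul(-148, I, Pow(3, Rational(1, 2)))) = Mul(Pow(Add(1, -8), 2), Mul(-148, I, Pow(3, Rational(1, 2)))) = Mul(Pow(-7, 2), Mul(-148, I, Pow(3, Rational(1, 2)))) = Mul(49, Mul(-148, I, Pow(3, Rational(1, 2)))) = Mul(-7252, I, Pow(3, Rational(1, 2)))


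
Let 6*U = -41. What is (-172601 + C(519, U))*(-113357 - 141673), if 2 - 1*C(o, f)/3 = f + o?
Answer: 44408756445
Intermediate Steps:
U = -41/6 (U = (⅙)*(-41) = -41/6 ≈ -6.8333)
C(o, f) = 6 - 3*f - 3*o (C(o, f) = 6 - 3*(f + o) = 6 + (-3*f - 3*o) = 6 - 3*f - 3*o)
(-172601 + C(519, U))*(-113357 - 141673) = (-172601 + (6 - 3*(-41/6) - 3*519))*(-113357 - 141673) = (-172601 + (6 + 41/2 - 1557))*(-255030) = (-172601 - 3061/2)*(-255030) = -348263/2*(-255030) = 44408756445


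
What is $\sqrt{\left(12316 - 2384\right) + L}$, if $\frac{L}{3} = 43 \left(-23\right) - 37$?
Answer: $\sqrt{6854} \approx 82.789$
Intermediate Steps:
$L = -3078$ ($L = 3 \left(43 \left(-23\right) - 37\right) = 3 \left(-989 - 37\right) = 3 \left(-1026\right) = -3078$)
$\sqrt{\left(12316 - 2384\right) + L} = \sqrt{\left(12316 - 2384\right) - 3078} = \sqrt{9932 - 3078} = \sqrt{6854}$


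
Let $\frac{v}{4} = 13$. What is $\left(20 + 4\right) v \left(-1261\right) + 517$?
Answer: $-1573211$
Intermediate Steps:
$v = 52$ ($v = 4 \cdot 13 = 52$)
$\left(20 + 4\right) v \left(-1261\right) + 517 = \left(20 + 4\right) 52 \left(-1261\right) + 517 = 24 \cdot 52 \left(-1261\right) + 517 = 1248 \left(-1261\right) + 517 = -1573728 + 517 = -1573211$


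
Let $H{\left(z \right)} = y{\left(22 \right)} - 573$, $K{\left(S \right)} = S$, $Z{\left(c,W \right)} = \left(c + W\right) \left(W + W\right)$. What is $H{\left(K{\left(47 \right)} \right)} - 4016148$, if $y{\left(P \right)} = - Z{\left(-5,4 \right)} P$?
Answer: $-4016545$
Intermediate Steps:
$Z{\left(c,W \right)} = 2 W \left(W + c\right)$ ($Z{\left(c,W \right)} = \left(W + c\right) 2 W = 2 W \left(W + c\right)$)
$y{\left(P \right)} = 8 P$ ($y{\left(P \right)} = - 2 \cdot 4 \left(4 - 5\right) P = - 2 \cdot 4 \left(-1\right) P = \left(-1\right) \left(-8\right) P = 8 P$)
$H{\left(z \right)} = -397$ ($H{\left(z \right)} = 8 \cdot 22 - 573 = 176 - 573 = -397$)
$H{\left(K{\left(47 \right)} \right)} - 4016148 = -397 - 4016148 = -4016545$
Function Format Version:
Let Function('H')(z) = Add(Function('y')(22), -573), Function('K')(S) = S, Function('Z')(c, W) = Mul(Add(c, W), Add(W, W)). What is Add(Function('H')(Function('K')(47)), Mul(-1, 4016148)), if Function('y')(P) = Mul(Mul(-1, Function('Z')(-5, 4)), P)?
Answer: -4016545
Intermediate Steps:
Function('Z')(c, W) = Mul(2, W, Add(W, c)) (Function('Z')(c, W) = Mul(Add(W, c), Mul(2, W)) = Mul(2, W, Add(W, c)))
Function('y')(P) = Mul(8, P) (Function('y')(P) = Mul(Mul(-1, Mul(2, 4, Add(4, -5))), P) = Mul(Mul(-1, Mul(2, 4, -1)), P) = Mul(Mul(-1, -8), P) = Mul(8, P))
Function('H')(z) = -397 (Function('H')(z) = Add(Mul(8, 22), -573) = Add(176, -573) = -397)
Add(Function('H')(Function('K')(47)), Mul(-1, 4016148)) = Add(-397, Mul(-1, 4016148)) = Add(-397, -4016148) = -4016545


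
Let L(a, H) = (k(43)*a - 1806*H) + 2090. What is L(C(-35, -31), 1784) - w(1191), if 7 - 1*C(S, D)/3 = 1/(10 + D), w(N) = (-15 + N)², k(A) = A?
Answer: -32213166/7 ≈ -4.6019e+6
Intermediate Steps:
C(S, D) = 21 - 3/(10 + D)
L(a, H) = 2090 - 1806*H + 43*a (L(a, H) = (43*a - 1806*H) + 2090 = (-1806*H + 43*a) + 2090 = 2090 - 1806*H + 43*a)
L(C(-35, -31), 1784) - w(1191) = (2090 - 1806*1784 + 43*(3*(69 + 7*(-31))/(10 - 31))) - (-15 + 1191)² = (2090 - 3221904 + 43*(3*(69 - 217)/(-21))) - 1*1176² = (2090 - 3221904 + 43*(3*(-1/21)*(-148))) - 1*1382976 = (2090 - 3221904 + 43*(148/7)) - 1382976 = (2090 - 3221904 + 6364/7) - 1382976 = -22532334/7 - 1382976 = -32213166/7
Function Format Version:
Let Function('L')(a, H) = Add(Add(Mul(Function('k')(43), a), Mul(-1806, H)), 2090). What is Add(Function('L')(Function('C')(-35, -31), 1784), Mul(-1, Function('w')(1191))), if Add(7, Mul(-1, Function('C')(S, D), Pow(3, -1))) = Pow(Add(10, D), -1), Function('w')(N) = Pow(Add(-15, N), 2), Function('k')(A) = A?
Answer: Rational(-32213166, 7) ≈ -4.6019e+6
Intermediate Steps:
Function('C')(S, D) = Add(21, Mul(-3, Pow(Add(10, D), -1)))
Function('L')(a, H) = Add(2090, Mul(-1806, H), Mul(43, a)) (Function('L')(a, H) = Add(Add(Mul(43, a), Mul(-1806, H)), 2090) = Add(Add(Mul(-1806, H), Mul(43, a)), 2090) = Add(2090, Mul(-1806, H), Mul(43, a)))
Add(Function('L')(Function('C')(-35, -31), 1784), Mul(-1, Function('w')(1191))) = Add(Add(2090, Mul(-1806, 1784), Mul(43, Mul(3, Pow(Add(10, -31), -1), Add(69, Mul(7, -31))))), Mul(-1, Pow(Add(-15, 1191), 2))) = Add(Add(2090, -3221904, Mul(43, Mul(3, Pow(-21, -1), Add(69, -217)))), Mul(-1, Pow(1176, 2))) = Add(Add(2090, -3221904, Mul(43, Mul(3, Rational(-1, 21), -148))), Mul(-1, 1382976)) = Add(Add(2090, -3221904, Mul(43, Rational(148, 7))), -1382976) = Add(Add(2090, -3221904, Rational(6364, 7)), -1382976) = Add(Rational(-22532334, 7), -1382976) = Rational(-32213166, 7)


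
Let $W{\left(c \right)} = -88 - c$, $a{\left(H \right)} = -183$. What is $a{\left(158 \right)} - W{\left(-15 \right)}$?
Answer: $-110$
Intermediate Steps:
$a{\left(158 \right)} - W{\left(-15 \right)} = -183 - \left(-88 - -15\right) = -183 - \left(-88 + 15\right) = -183 - -73 = -183 + 73 = -110$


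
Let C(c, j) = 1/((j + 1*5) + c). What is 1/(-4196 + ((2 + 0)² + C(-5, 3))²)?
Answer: -9/37595 ≈ -0.00023939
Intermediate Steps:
C(c, j) = 1/(5 + c + j) (C(c, j) = 1/((j + 5) + c) = 1/((5 + j) + c) = 1/(5 + c + j))
1/(-4196 + ((2 + 0)² + C(-5, 3))²) = 1/(-4196 + ((2 + 0)² + 1/(5 - 5 + 3))²) = 1/(-4196 + (2² + 1/3)²) = 1/(-4196 + (4 + ⅓)²) = 1/(-4196 + (13/3)²) = 1/(-4196 + 169/9) = 1/(-37595/9) = -9/37595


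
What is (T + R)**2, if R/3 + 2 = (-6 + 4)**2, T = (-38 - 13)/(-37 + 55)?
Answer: 361/36 ≈ 10.028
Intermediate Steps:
T = -17/6 (T = -51/18 = -51*1/18 = -17/6 ≈ -2.8333)
R = 6 (R = -6 + 3*(-6 + 4)**2 = -6 + 3*(-2)**2 = -6 + 3*4 = -6 + 12 = 6)
(T + R)**2 = (-17/6 + 6)**2 = (19/6)**2 = 361/36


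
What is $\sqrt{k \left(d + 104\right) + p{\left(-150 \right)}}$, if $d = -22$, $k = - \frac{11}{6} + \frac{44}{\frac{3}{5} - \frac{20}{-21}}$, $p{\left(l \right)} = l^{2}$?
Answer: $\frac{\sqrt{5900032923}}{489} \approx 157.08$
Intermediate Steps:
$k = \frac{25927}{978}$ ($k = \left(-11\right) \frac{1}{6} + \frac{44}{3 \cdot \frac{1}{5} - - \frac{20}{21}} = - \frac{11}{6} + \frac{44}{\frac{3}{5} + \frac{20}{21}} = - \frac{11}{6} + \frac{44}{\frac{163}{105}} = - \frac{11}{6} + 44 \cdot \frac{105}{163} = - \frac{11}{6} + \frac{4620}{163} = \frac{25927}{978} \approx 26.51$)
$\sqrt{k \left(d + 104\right) + p{\left(-150 \right)}} = \sqrt{\frac{25927 \left(-22 + 104\right)}{978} + \left(-150\right)^{2}} = \sqrt{\frac{25927}{978} \cdot 82 + 22500} = \sqrt{\frac{1063007}{489} + 22500} = \sqrt{\frac{12065507}{489}} = \frac{\sqrt{5900032923}}{489}$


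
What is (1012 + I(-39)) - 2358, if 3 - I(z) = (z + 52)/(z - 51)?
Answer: -120857/90 ≈ -1342.9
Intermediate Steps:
I(z) = 3 - (52 + z)/(-51 + z) (I(z) = 3 - (z + 52)/(z - 51) = 3 - (52 + z)/(-51 + z))
(1012 + I(-39)) - 2358 = (1012 + (-205 + 2*(-39))/(-51 - 39)) - 2358 = (1012 + (-205 - 78)/(-90)) - 2358 = (1012 - 1/90*(-283)) - 2358 = (1012 + 283/90) - 2358 = 91363/90 - 2358 = -120857/90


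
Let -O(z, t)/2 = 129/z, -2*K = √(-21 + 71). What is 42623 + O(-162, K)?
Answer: 1150864/27 ≈ 42625.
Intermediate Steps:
K = -5*√2/2 (K = -√(-21 + 71)/2 = -5*√2/2 ≈ -3.5355)
O(z, t) = -258/z
42623 + O(-162, K) = 42623 - 258/(-162) = 42623 - 258*(-1/162) = 42623 + 43/27 = 1150864/27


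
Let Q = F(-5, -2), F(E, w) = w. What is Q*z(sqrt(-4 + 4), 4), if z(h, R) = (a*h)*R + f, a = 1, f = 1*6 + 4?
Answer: -20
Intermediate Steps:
f = 10 (f = 6 + 4 = 10)
Q = -2
z(h, R) = 10 + R*h (z(h, R) = (1*h)*R + 10 = h*R + 10 = R*h + 10 = 10 + R*h)
Q*z(sqrt(-4 + 4), 4) = -2*(10 + 4*sqrt(-4 + 4)) = -2*(10 + 4*sqrt(0)) = -2*(10 + 4*0) = -2*(10 + 0) = -2*10 = -20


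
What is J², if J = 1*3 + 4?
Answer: 49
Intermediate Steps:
J = 7 (J = 3 + 4 = 7)
J² = 7² = 49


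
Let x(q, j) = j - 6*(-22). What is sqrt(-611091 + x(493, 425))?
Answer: I*sqrt(610534) ≈ 781.37*I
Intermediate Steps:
x(q, j) = 132 + j (x(q, j) = j + 132 = 132 + j)
sqrt(-611091 + x(493, 425)) = sqrt(-611091 + (132 + 425)) = sqrt(-611091 + 557) = sqrt(-610534) = I*sqrt(610534)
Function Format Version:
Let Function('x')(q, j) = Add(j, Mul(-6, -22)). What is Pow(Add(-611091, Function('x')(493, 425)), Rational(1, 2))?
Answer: Mul(I, Pow(610534, Rational(1, 2))) ≈ Mul(781.37, I)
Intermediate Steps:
Function('x')(q, j) = Add(132, j) (Function('x')(q, j) = Add(j, 132) = Add(132, j))
Pow(Add(-611091, Function('x')(493, 425)), Rational(1, 2)) = Pow(Add(-611091, Add(132, 425)), Rational(1, 2)) = Pow(Add(-611091, 557), Rational(1, 2)) = Pow(-610534, Rational(1, 2)) = Mul(I, Pow(610534, Rational(1, 2)))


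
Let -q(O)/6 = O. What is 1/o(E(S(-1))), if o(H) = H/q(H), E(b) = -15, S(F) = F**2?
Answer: -6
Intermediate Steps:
q(O) = -6*O
o(H) = -1/6 (o(H) = H/((-6*H)) = H*(-1/(6*H)) = -1/6)
1/o(E(S(-1))) = 1/(-1/6) = -6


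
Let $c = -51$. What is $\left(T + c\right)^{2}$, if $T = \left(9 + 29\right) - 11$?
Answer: $576$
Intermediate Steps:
$T = 27$ ($T = 38 - 11 = 27$)
$\left(T + c\right)^{2} = \left(27 - 51\right)^{2} = \left(-24\right)^{2} = 576$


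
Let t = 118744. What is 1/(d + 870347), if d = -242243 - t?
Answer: 1/509360 ≈ 1.9632e-6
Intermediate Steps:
d = -360987 (d = -242243 - 1*118744 = -242243 - 118744 = -360987)
1/(d + 870347) = 1/(-360987 + 870347) = 1/509360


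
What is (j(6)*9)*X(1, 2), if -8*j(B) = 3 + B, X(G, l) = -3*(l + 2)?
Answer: 243/2 ≈ 121.50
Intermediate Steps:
X(G, l) = -6 - 3*l (X(G, l) = -3*(2 + l) = -6 - 3*l)
j(B) = -3/8 - B/8 (j(B) = -(3 + B)/8 = -3/8 - B/8)
(j(6)*9)*X(1, 2) = ((-3/8 - ⅛*6)*9)*(-6 - 3*2) = ((-3/8 - ¾)*9)*(-6 - 6) = -9/8*9*(-12) = -81/8*(-12) = 243/2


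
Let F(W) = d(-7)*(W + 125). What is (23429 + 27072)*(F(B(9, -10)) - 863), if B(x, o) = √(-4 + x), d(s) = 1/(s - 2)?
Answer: -398553892/9 - 50501*√5/9 ≈ -4.4296e+7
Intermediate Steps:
d(s) = 1/(-2 + s)
F(W) = -125/9 - W/9 (F(W) = (W + 125)/(-2 - 7) = (125 + W)/(-9) = -(125 + W)/9 = -125/9 - W/9)
(23429 + 27072)*(F(B(9, -10)) - 863) = (23429 + 27072)*((-125/9 - √(-4 + 9)/9) - 863) = 50501*((-125/9 - √5/9) - 863) = 50501*(-7892/9 - √5/9) = -398553892/9 - 50501*√5/9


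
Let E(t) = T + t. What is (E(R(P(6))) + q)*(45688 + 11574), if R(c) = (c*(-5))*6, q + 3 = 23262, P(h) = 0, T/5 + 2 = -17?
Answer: 1326416968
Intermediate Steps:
T = -95 (T = -10 + 5*(-17) = -10 - 85 = -95)
q = 23259 (q = -3 + 23262 = 23259)
R(c) = -30*c (R(c) = -5*c*6 = -30*c)
E(t) = -95 + t
(E(R(P(6))) + q)*(45688 + 11574) = ((-95 - 30*0) + 23259)*(45688 + 11574) = ((-95 + 0) + 23259)*57262 = (-95 + 23259)*57262 = 23164*57262 = 1326416968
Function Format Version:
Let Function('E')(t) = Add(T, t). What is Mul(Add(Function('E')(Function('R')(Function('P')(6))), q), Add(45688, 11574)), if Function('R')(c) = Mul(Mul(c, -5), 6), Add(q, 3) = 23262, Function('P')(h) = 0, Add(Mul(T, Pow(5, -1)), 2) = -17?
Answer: 1326416968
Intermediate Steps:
T = -95 (T = Add(-10, Mul(5, -17)) = Add(-10, -85) = -95)
q = 23259 (q = Add(-3, 23262) = 23259)
Function('R')(c) = Mul(-30, c) (Function('R')(c) = Mul(Mul(-5, c), 6) = Mul(-30, c))
Function('E')(t) = Add(-95, t)
Mul(Add(Function('E')(Function('R')(Function('P')(6))), q), Add(45688, 11574)) = Mul(Add(Add(-95, Mul(-30, 0)), 23259), Add(45688, 11574)) = Mul(Add(Add(-95, 0), 23259), 57262) = Mul(Add(-95, 23259), 57262) = Mul(23164, 57262) = 1326416968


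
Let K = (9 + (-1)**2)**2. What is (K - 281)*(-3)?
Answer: 543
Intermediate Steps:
K = 100 (K = (9 + 1)**2 = 10**2 = 100)
(K - 281)*(-3) = (100 - 281)*(-3) = -181*(-3) = 543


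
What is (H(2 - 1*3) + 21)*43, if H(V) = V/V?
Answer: 946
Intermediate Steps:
H(V) = 1
(H(2 - 1*3) + 21)*43 = (1 + 21)*43 = 22*43 = 946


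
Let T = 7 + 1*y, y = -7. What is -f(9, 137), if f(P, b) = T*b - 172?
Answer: 172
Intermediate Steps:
T = 0 (T = 7 + 1*(-7) = 7 - 7 = 0)
f(P, b) = -172 (f(P, b) = 0*b - 172 = 0 - 172 = -172)
-f(9, 137) = -1*(-172) = 172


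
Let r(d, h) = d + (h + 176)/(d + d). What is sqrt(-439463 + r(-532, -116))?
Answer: I*sqrt(31132290210)/266 ≈ 663.32*I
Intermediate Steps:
r(d, h) = d + (176 + h)/(2*d) (r(d, h) = d + (176 + h)/((2*d)) = d + (176 + h)*(1/(2*d)) = d + (176 + h)/(2*d))
sqrt(-439463 + r(-532, -116)) = sqrt(-439463 + (88 + (-532)**2 + (1/2)*(-116))/(-532)) = sqrt(-439463 - (88 + 283024 - 58)/532) = sqrt(-439463 - 1/532*283054) = sqrt(-439463 - 141527/266) = sqrt(-117038685/266) = I*sqrt(31132290210)/266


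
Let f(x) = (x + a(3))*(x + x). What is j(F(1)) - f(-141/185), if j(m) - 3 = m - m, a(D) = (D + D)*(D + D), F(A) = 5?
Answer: 1941033/34225 ≈ 56.714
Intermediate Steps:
a(D) = 4*D² (a(D) = (2*D)*(2*D) = 4*D²)
j(m) = 3 (j(m) = 3 + (m - m) = 3 + 0 = 3)
f(x) = 2*x*(36 + x) (f(x) = (x + 4*3²)*(x + x) = (x + 4*9)*(2*x) = (x + 36)*(2*x) = (36 + x)*(2*x) = 2*x*(36 + x))
j(F(1)) - f(-141/185) = 3 - 2*(-141/185)*(36 - 141/185) = 3 - 2*(-141*1/185)*(36 - 141*1/185) = 3 - 2*(-141)*(36 - 141/185)/185 = 3 - 2*(-141)*6519/(185*185) = 3 - 1*(-1838358/34225) = 3 + 1838358/34225 = 1941033/34225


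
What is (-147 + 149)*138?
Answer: 276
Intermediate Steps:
(-147 + 149)*138 = 2*138 = 276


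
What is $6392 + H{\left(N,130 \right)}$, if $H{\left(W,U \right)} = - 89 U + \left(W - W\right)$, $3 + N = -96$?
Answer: $-5178$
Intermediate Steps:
$N = -99$ ($N = -3 - 96 = -99$)
$H{\left(W,U \right)} = - 89 U$ ($H{\left(W,U \right)} = - 89 U + 0 = - 89 U$)
$6392 + H{\left(N,130 \right)} = 6392 - 11570 = -5178$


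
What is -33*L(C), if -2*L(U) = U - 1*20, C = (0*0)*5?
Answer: -330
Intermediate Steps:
C = 0 (C = 0*5 = 0)
L(U) = 10 - U/2 (L(U) = -(U - 1*20)/2 = -(U - 20)/2 = -(-20 + U)/2 = 10 - U/2)
-33*L(C) = -33*(10 - ½*0) = -33*(10 + 0) = -33*10 = -330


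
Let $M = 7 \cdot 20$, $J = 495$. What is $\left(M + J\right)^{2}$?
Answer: $403225$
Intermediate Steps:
$M = 140$
$\left(M + J\right)^{2} = \left(140 + 495\right)^{2} = 635^{2} = 403225$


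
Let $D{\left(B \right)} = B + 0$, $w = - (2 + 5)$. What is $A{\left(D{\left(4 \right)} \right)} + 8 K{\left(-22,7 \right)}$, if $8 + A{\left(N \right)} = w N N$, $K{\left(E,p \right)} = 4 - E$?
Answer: $88$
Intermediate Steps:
$w = -7$ ($w = \left(-1\right) 7 = -7$)
$D{\left(B \right)} = B$
$A{\left(N \right)} = -8 - 7 N^{2}$ ($A{\left(N \right)} = -8 + - 7 N N = -8 - 7 N^{2}$)
$A{\left(D{\left(4 \right)} \right)} + 8 K{\left(-22,7 \right)} = \left(-8 - 7 \cdot 4^{2}\right) + 8 \left(4 - -22\right) = \left(-8 - 112\right) + 8 \left(4 + 22\right) = \left(-8 - 112\right) + 8 \cdot 26 = -120 + 208 = 88$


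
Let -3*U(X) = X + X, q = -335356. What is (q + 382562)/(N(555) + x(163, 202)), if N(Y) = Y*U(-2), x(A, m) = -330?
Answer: 23603/205 ≈ 115.14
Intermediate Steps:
U(X) = -2*X/3 (U(X) = -(X + X)/3 = -2*X/3)
N(Y) = 4*Y/3 (N(Y) = Y*(-⅔*(-2)) = Y*(4/3) = 4*Y/3)
(q + 382562)/(N(555) + x(163, 202)) = (-335356 + 382562)/((4/3)*555 - 330) = 47206/(740 - 330) = 47206/410 = 47206*(1/410) = 23603/205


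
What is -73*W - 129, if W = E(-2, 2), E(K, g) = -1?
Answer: -56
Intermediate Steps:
W = -1
-73*W - 129 = -73*(-1) - 129 = 73 - 129 = -56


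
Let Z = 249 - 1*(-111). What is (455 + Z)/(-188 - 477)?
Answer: -163/133 ≈ -1.2256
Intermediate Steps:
Z = 360 (Z = 249 + 111 = 360)
(455 + Z)/(-188 - 477) = (455 + 360)/(-188 - 477) = 815/(-665) = 815*(-1/665) = -163/133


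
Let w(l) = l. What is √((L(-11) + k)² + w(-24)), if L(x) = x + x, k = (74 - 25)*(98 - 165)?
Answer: √10923001 ≈ 3305.0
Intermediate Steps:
k = -3283 (k = 49*(-67) = -3283)
L(x) = 2*x
√((L(-11) + k)² + w(-24)) = √((2*(-11) - 3283)² - 24) = √((-22 - 3283)² - 24) = √((-3305)² - 24) = √(10923025 - 24) = √10923001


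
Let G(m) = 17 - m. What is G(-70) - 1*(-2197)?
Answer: 2284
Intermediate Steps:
G(-70) - 1*(-2197) = (17 - 1*(-70)) - 1*(-2197) = (17 + 70) + 2197 = 87 + 2197 = 2284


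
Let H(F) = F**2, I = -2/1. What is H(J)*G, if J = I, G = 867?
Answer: 3468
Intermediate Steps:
I = -2 (I = -2*1 = -2)
J = -2
H(J)*G = (-2)**2*867 = 4*867 = 3468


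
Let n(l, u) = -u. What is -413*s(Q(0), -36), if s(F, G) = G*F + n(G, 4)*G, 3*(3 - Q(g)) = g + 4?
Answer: -34692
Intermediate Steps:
Q(g) = 5/3 - g/3 (Q(g) = 3 - (g + 4)/3 = 3 - (4 + g)/3 = 3 + (-4/3 - g/3) = 5/3 - g/3)
s(F, G) = -4*G + F*G (s(F, G) = G*F + (-1*4)*G = F*G - 4*G = -4*G + F*G)
-413*s(Q(0), -36) = -(-14868)*(-4 + (5/3 - ⅓*0)) = -(-14868)*(-4 + (5/3 + 0)) = -(-14868)*(-4 + 5/3) = -(-14868)*(-7)/3 = -413*84 = -34692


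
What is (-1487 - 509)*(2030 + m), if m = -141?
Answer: -3770444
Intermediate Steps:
(-1487 - 509)*(2030 + m) = (-1487 - 509)*(2030 - 141) = -1996*1889 = -3770444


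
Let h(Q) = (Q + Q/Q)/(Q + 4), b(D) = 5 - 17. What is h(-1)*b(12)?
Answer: 0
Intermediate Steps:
b(D) = -12
h(Q) = (1 + Q)/(4 + Q) (h(Q) = (Q + 1)/(4 + Q) = (1 + Q)/(4 + Q))
h(-1)*b(12) = ((1 - 1)/(4 - 1))*(-12) = (0/3)*(-12) = ((⅓)*0)*(-12) = 0*(-12) = 0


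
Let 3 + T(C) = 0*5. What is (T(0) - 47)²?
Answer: 2500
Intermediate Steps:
T(C) = -3 (T(C) = -3 + 0*5 = -3 + 0 = -3)
(T(0) - 47)² = (-3 - 47)² = (-50)² = 2500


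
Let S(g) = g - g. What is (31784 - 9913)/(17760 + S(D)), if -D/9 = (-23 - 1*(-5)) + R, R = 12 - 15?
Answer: 21871/17760 ≈ 1.2315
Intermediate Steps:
R = -3
D = 189 (D = -9*((-23 - 1*(-5)) - 3) = -9*((-23 + 5) - 3) = -9*(-18 - 3) = -9*(-21) = 189)
S(g) = 0
(31784 - 9913)/(17760 + S(D)) = (31784 - 9913)/(17760 + 0) = 21871/17760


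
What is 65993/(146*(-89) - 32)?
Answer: -65993/13026 ≈ -5.0663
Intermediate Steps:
65993/(146*(-89) - 32) = 65993/(-12994 - 32) = 65993/(-13026) = 65993*(-1/13026) = -65993/13026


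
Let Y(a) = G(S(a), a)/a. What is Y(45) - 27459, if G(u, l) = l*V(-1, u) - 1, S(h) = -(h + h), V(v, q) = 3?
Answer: -1235521/45 ≈ -27456.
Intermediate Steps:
S(h) = -2*h
G(u, l) = -1 + 3*l (G(u, l) = l*3 - 1 = 3*l - 1 = -1 + 3*l)
Y(a) = (-1 + 3*a)/a
Y(45) - 27459 = (3 - 1/45) - 27459 = 134/45 - 27459 = -1235521/45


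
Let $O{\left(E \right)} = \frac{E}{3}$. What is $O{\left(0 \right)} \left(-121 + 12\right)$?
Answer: $0$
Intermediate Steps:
$O{\left(E \right)} = \frac{E}{3}$ ($O{\left(E \right)} = E \frac{1}{3} = \frac{E}{3}$)
$O{\left(0 \right)} \left(-121 + 12\right) = \frac{1}{3} \cdot 0 \left(-121 + 12\right) = 0 \left(-109\right) = 0$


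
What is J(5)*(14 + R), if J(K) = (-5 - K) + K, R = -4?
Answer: -50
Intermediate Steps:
J(K) = -5
J(5)*(14 + R) = -5*(14 - 4) = -5*10 = -50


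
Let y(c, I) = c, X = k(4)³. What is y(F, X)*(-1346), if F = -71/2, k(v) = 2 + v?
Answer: 47783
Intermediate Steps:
X = 216 (X = (2 + 4)³ = 6³ = 216)
F = -71/2 (F = -71*½ = -71/2 ≈ -35.500)
y(F, X)*(-1346) = -71/2*(-1346) = 47783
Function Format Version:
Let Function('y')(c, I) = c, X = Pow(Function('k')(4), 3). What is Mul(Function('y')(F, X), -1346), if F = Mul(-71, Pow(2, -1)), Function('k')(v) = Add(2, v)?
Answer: 47783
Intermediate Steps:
X = 216 (X = Pow(Add(2, 4), 3) = Pow(6, 3) = 216)
F = Rational(-71, 2) (F = Mul(-71, Rational(1, 2)) = Rational(-71, 2) ≈ -35.500)
Mul(Function('y')(F, X), -1346) = Mul(Rational(-71, 2), -1346) = 47783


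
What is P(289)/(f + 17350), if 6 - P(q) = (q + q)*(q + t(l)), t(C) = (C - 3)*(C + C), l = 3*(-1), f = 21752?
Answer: -93922/19551 ≈ -4.8039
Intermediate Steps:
l = -3
t(C) = 2*C*(-3 + C) (t(C) = (-3 + C)*(2*C) = 2*C*(-3 + C))
P(q) = 6 - 2*q*(36 + q) (P(q) = 6 - (q + q)*(q + 2*(-3)*(-3 - 3)) = 6 - 2*q*(q + 2*(-3)*(-6)) = 6 - 2*q*(q + 36) = 6 - 2*q*(36 + q))
P(289)/(f + 17350) = (6 - 72*289 - 2*289**2)/(21752 + 17350) = (6 - 20808 - 2*83521)/39102 = (6 - 20808 - 167042)*(1/39102) = -187844*1/39102 = -93922/19551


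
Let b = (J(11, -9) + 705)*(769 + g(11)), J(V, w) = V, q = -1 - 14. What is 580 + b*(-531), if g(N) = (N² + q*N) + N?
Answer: -279823676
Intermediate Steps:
q = -15
g(N) = N² - 14*N (g(N) = (N² - 15*N) + N = N² - 14*N)
b = 526976 (b = (11 + 705)*(769 + 11*(-14 + 11)) = 716*(769 + 11*(-3)) = 716*(769 - 33) = 716*736 = 526976)
580 + b*(-531) = 580 + 526976*(-531) = 580 - 279824256 = -279823676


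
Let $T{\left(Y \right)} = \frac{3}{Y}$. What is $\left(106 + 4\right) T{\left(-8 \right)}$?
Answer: $- \frac{165}{4} \approx -41.25$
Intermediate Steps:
$\left(106 + 4\right) T{\left(-8 \right)} = \left(106 + 4\right) \frac{3}{-8} = 110 \cdot 3 \left(- \frac{1}{8}\right) = 110 \left(- \frac{3}{8}\right) = - \frac{165}{4}$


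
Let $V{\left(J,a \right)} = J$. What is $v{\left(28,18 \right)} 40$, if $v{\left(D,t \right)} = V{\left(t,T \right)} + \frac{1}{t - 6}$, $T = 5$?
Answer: $\frac{2170}{3} \approx 723.33$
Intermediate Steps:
$v{\left(D,t \right)} = t + \frac{1}{-6 + t}$ ($v{\left(D,t \right)} = t + \frac{1}{t - 6} = t + \frac{1}{-6 + t}$)
$v{\left(28,18 \right)} 40 = \frac{1 + 18^{2} - 108}{-6 + 18} \cdot 40 = \frac{1 + 324 - 108}{12} \cdot 40 = \frac{1}{12} \cdot 217 \cdot 40 = \frac{217}{12} \cdot 40 = \frac{2170}{3}$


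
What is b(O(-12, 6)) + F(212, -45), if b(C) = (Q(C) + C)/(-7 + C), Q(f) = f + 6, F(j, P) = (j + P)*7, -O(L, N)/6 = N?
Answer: 50333/43 ≈ 1170.5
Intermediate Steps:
O(L, N) = -6*N
F(j, P) = 7*P + 7*j (F(j, P) = (P + j)*7 = 7*P + 7*j)
Q(f) = 6 + f
b(C) = (6 + 2*C)/(-7 + C) (b(C) = ((6 + C) + C)/(-7 + C) = (6 + 2*C)/(-7 + C))
b(O(-12, 6)) + F(212, -45) = 2*(3 - 6*6)/(-7 - 6*6) + (7*(-45) + 7*212) = 2*(3 - 36)/(-7 - 36) + (-315 + 1484) = 2*(-33)/(-43) + 1169 = 2*(-1/43)*(-33) + 1169 = 66/43 + 1169 = 50333/43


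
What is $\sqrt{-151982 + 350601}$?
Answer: $\sqrt{198619} \approx 445.67$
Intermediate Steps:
$\sqrt{-151982 + 350601} = \sqrt{198619}$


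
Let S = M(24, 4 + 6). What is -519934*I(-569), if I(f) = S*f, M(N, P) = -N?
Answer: -7100218704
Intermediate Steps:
S = -24 (S = -1*24 = -24)
I(f) = -24*f
-519934*I(-569) = -519934*(-24*(-569)) = -519934/(1/13656) = -519934/1/13656 = -519934*13656 = -7100218704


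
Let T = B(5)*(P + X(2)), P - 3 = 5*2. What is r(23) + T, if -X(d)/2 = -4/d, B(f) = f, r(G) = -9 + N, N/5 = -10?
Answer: 26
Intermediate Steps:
N = -50 (N = 5*(-10) = -50)
r(G) = -59 (r(G) = -9 - 50 = -59)
X(d) = 8/d (X(d) = -(-8)/d = 8/d)
P = 13 (P = 3 + 5*2 = 3 + 10 = 13)
T = 85 (T = 5*(13 + 8/2) = 5*(13 + 8*(½)) = 5*(13 + 4) = 5*17 = 85)
r(23) + T = -59 + 85 = 26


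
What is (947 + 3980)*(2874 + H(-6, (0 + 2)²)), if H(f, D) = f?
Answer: 14130636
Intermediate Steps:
(947 + 3980)*(2874 + H(-6, (0 + 2)²)) = (947 + 3980)*(2874 - 6) = 4927*2868 = 14130636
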